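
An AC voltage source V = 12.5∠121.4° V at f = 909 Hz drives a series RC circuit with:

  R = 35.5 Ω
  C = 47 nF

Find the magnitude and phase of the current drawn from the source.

Step 1 — Angular frequency: ω = 2π·f = 2π·909 = 5711 rad/s.
Step 2 — Component impedances:
  R: Z = R = 35.5 Ω
  C: Z = 1/(jωC) = -j/(ω·C) = 0 - j3725 Ω
Step 3 — Series combination: Z_total = R + C = 35.5 - j3725 Ω = 3725∠-89.5° Ω.
Step 4 — Source phasor: V = 12.5∠121.4° V = -6.513 + j10.67 V.
Step 5 — Ohm's law: I = V / Z_total = (-6.513 + j10.67) / (35.5 - j3725) = -0.00288 - j0.001721 A.
Step 6 — Convert to polar: |I| = 0.003355 A, ∠I = -149.1°.

I = 0.003355∠-149.1° A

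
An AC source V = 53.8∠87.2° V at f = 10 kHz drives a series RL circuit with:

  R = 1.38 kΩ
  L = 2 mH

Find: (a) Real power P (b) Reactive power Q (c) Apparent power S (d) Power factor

Step 1 — Angular frequency: ω = 2π·f = 2π·1e+04 = 6.283e+04 rad/s.
Step 2 — Component impedances:
  R: Z = R = 1380 Ω
  L: Z = jωL = j·6.283e+04·0.002 = 0 + j125.7 Ω
Step 3 — Series combination: Z_total = R + L = 1380 + j125.7 Ω = 1386∠5.2° Ω.
Step 4 — Source phasor: V = 53.8∠87.2° V = 2.628 + j53.74 V.
Step 5 — Current: I = V / Z = 0.005405 + j0.03845 A = 0.03882∠82.0° A.
Step 6 — Complex power: S = V·I* = 2.08 + j0.1894 VA.
Step 7 — Real power: P = Re(S) = 2.08 W.
Step 8 — Reactive power: Q = Im(S) = 0.1894 VAR.
Step 9 — Apparent power: |S| = 2.089 VA.
Step 10 — Power factor: PF = P/|S| = 0.9959 (lagging).

(a) P = 2.08 W  (b) Q = 0.1894 VAR  (c) S = 2.089 VA  (d) PF = 0.9959 (lagging)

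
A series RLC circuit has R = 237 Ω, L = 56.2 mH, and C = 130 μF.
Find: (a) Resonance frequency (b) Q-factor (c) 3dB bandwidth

Step 1 — Resonance: ω₀ = 1/√(LC) = 1/√(0.0562·0.00013) = 370 rad/s.
Step 2 — f₀ = ω₀/(2π) = 58.88 Hz.
Step 3 — Series Q: Q = ω₀L/R = 370·0.0562/237 = 0.08773.
Step 4 — Bandwidth: Δω = ω₀/Q = 4217 rad/s; BW = Δω/(2π) = 671.2 Hz.

(a) f₀ = 58.88 Hz  (b) Q = 0.08773  (c) BW = 671.2 Hz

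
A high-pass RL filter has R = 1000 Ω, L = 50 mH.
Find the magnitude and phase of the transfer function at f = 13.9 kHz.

Step 1 — Angular frequency: ω = 2π·1.39e+04 = 8.734e+04 rad/s.
Step 2 — Transfer function: H(jω) = jωL/(R + jωL).
Step 3 — Numerator jωL = j·4367; denominator R + jωL = 1000 + j4367.
Step 4 — H = 0.9502 + j0.2176.
Step 5 — Magnitude: |H| = 0.9748 (-0.2 dB); phase: φ = 12.9°.

|H| = 0.9748 (-0.2 dB), φ = 12.9°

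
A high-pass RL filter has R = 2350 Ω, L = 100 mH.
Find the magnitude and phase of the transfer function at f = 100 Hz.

Step 1 — Angular frequency: ω = 2π·100 = 628.3 rad/s.
Step 2 — Transfer function: H(jω) = jωL/(R + jωL).
Step 3 — Numerator jωL = j·62.83; denominator R + jωL = 2350 + j62.83.
Step 4 — H = 0.0007144 + j0.02672.
Step 5 — Magnitude: |H| = 0.02673 (-31.5 dB); phase: φ = 88.5°.

|H| = 0.02673 (-31.5 dB), φ = 88.5°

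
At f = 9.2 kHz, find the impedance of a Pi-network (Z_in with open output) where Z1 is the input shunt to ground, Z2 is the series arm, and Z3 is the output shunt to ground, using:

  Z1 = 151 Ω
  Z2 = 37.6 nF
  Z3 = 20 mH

Step 1 — Angular frequency: ω = 2π·f = 2π·9200 = 5.781e+04 rad/s.
Step 2 — Component impedances:
  Z1: Z = R = 151 Ω
  Z2: Z = 1/(jωC) = -j/(ω·C) = 0 - j460.1 Ω
  Z3: Z = jωL = j·5.781e+04·0.02 = 0 + j1156 Ω
Step 3 — With open output, the series arm Z2 and the output shunt Z3 appear in series to ground: Z2 + Z3 = 0 + j696 Ω.
Step 4 — Parallel with input shunt Z1: Z_in = Z1 || (Z2 + Z3) = 144.2 + j31.29 Ω = 147.6∠12.2° Ω.

Z = 144.2 + j31.29 Ω = 147.6∠12.2° Ω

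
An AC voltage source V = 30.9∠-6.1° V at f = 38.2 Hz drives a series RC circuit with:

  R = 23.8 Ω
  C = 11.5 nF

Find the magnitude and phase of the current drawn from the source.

Step 1 — Angular frequency: ω = 2π·f = 2π·38.2 = 240 rad/s.
Step 2 — Component impedances:
  R: Z = R = 23.8 Ω
  C: Z = 1/(jωC) = -j/(ω·C) = 0 - j3.623e+05 Ω
Step 3 — Series combination: Z_total = R + C = 23.8 - j3.623e+05 Ω = 3.623e+05∠-90.0° Ω.
Step 4 — Source phasor: V = 30.9∠-6.1° V = 30.73 - j3.284 V.
Step 5 — Ohm's law: I = V / Z_total = (30.73 - j3.284) / (23.8 - j3.623e+05) = 9.069e-06 + j8.481e-05 A.
Step 6 — Convert to polar: |I| = 8.529e-05 A, ∠I = 83.9°.

I = 8.529e-05∠83.9° A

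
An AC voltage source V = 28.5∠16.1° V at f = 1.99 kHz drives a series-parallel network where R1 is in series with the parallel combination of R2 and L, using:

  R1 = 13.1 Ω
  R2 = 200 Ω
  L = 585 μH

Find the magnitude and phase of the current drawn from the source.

Step 1 — Angular frequency: ω = 2π·f = 2π·1990 = 1.25e+04 rad/s.
Step 2 — Component impedances:
  R1: Z = R = 13.1 Ω
  R2: Z = R = 200 Ω
  L: Z = jωL = j·1.25e+04·0.000585 = 0 + j7.315 Ω
Step 3 — Parallel branch: R2 || L = 1/(1/R2 + 1/L) = 0.2672 + j7.305 Ω.
Step 4 — Series with R1: Z_total = R1 + (R2 || L) = 13.37 + j7.305 Ω = 15.23∠28.7° Ω.
Step 5 — Source phasor: V = 28.5∠16.1° V = 27.38 + j7.903 V.
Step 6 — Ohm's law: I = V / Z_total = (27.38 + j7.903) / (13.37 + j7.305) = 1.826 - j0.4067 A.
Step 7 — Convert to polar: |I| = 1.871 A, ∠I = -12.6°.

I = 1.871∠-12.6° A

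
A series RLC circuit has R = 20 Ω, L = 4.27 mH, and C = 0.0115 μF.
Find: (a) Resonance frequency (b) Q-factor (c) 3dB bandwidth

Step 1 — Resonance: ω₀ = 1/√(LC) = 1/√(0.00427·1.15e-08) = 1.427e+05 rad/s.
Step 2 — f₀ = ω₀/(2π) = 2.271e+04 Hz.
Step 3 — Series Q: Q = ω₀L/R = 1.427e+05·0.00427/20 = 30.47.
Step 4 — Bandwidth: Δω = ω₀/Q = 4684 rad/s; BW = Δω/(2π) = 745.5 Hz.

(a) f₀ = 2.271e+04 Hz  (b) Q = 30.47  (c) BW = 745.5 Hz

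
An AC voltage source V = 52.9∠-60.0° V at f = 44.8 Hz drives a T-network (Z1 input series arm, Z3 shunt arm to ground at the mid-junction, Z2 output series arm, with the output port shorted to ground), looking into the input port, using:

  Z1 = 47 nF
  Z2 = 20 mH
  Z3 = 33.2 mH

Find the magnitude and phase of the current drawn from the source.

Step 1 — Angular frequency: ω = 2π·f = 2π·44.8 = 281.5 rad/s.
Step 2 — Component impedances:
  Z1: Z = 1/(jωC) = -j/(ω·C) = 0 - j7.559e+04 Ω
  Z2: Z = jωL = j·281.5·0.02 = 0 + j5.63 Ω
  Z3: Z = jωL = j·281.5·0.0332 = 0 + j9.345 Ω
Step 3 — With the output port shorted to ground, the output series arm Z2 runs from the junction to ground; the shunt arm Z3 also runs from the junction to ground. They appear in parallel: Z3 || Z2 = 0 + j3.513 Ω.
Step 4 — Series with input arm Z1: Z_in = Z1 + (Z3 || Z2) = 0 - j7.558e+04 Ω = 7.558e+04∠-90.0° Ω.
Step 5 — Source phasor: V = 52.9∠-60.0° V = 26.45 - j45.81 V.
Step 6 — Ohm's law: I = V / Z_total = (26.45 - j45.81) / (0 - j7.558e+04) = 0.0006061 + j0.0003499 A.
Step 7 — Convert to polar: |I| = 0.0006999 A, ∠I = 30.0°.

I = 0.0006999∠30.0° A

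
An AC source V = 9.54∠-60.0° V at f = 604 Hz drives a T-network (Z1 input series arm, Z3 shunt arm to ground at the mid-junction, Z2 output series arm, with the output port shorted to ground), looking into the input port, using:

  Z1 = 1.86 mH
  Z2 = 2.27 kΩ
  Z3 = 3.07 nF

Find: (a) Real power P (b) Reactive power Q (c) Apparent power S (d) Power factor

Step 1 — Angular frequency: ω = 2π·f = 2π·604 = 3795 rad/s.
Step 2 — Component impedances:
  Z1: Z = jωL = j·3795·0.00186 = 0 + j7.059 Ω
  Z2: Z = R = 2270 Ω
  Z3: Z = 1/(jωC) = -j/(ω·C) = 0 - j8.583e+04 Ω
Step 3 — With the output port shorted to ground, the output series arm Z2 runs from the junction to ground; the shunt arm Z3 also runs from the junction to ground. They appear in parallel: Z3 || Z2 = 2268 - j59.99 Ω.
Step 4 — Series with input arm Z1: Z_in = Z1 + (Z3 || Z2) = 2268 - j52.93 Ω = 2269∠-1.3° Ω.
Step 5 — Source phasor: V = 9.54∠-60.0° V = 4.77 - j8.262 V.
Step 6 — Current: I = V / Z = 0.002187 - j0.003591 A = 0.004204∠-58.7° A.
Step 7 — Complex power: S = V·I* = 0.0401 - j0.0009357 VA.
Step 8 — Real power: P = Re(S) = 0.0401 W.
Step 9 — Reactive power: Q = Im(S) = -0.0009357 VAR.
Step 10 — Apparent power: |S| = 0.04011 VA.
Step 11 — Power factor: PF = P/|S| = 0.9997 (leading).

(a) P = 0.0401 W  (b) Q = -0.0009357 VAR  (c) S = 0.04011 VA  (d) PF = 0.9997 (leading)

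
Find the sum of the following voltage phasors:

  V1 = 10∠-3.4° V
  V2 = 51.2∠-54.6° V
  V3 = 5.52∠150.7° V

Step 1 — Convert each phasor to rectangular form:
  V1 = 10·(cos(-3.4°) + j·sin(-3.4°)) = 9.982 - j0.5931 V
  V2 = 51.2·(cos(-54.6°) + j·sin(-54.6°)) = 29.66 - j41.73 V
  V3 = 5.52·(cos(150.7°) + j·sin(150.7°)) = -4.814 + j2.701 V
Step 2 — Sum components: V_total = 34.83 - j39.63 V.
Step 3 — Convert to polar: |V_total| = 52.76 V, ∠V_total = -48.7°.

V_total = 52.76∠-48.7° V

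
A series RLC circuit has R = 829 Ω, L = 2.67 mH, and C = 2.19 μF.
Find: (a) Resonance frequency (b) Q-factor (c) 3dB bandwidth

Step 1 — Resonance condition Im(Z)=0 gives ω₀ = 1/√(LC).
Step 2 — ω₀ = 1/√(0.00267·2.19e-06) = 1.308e+04 rad/s.
Step 3 — f₀ = ω₀/(2π) = 2081 Hz.
Step 4 — Series Q: Q = ω₀L/R = 1.308e+04·0.00267/829 = 0.04212.
Step 5 — 3dB bandwidth: Δω = ω₀/Q = 3.105e+05 rad/s; BW = Δω/(2π) = 4.942e+04 Hz.

(a) f₀ = 2081 Hz  (b) Q = 0.04212  (c) BW = 4.942e+04 Hz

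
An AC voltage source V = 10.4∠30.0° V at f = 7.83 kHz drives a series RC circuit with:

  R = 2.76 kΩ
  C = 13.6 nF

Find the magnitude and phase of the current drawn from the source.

Step 1 — Angular frequency: ω = 2π·f = 2π·7830 = 4.92e+04 rad/s.
Step 2 — Component impedances:
  R: Z = R = 2760 Ω
  C: Z = 1/(jωC) = -j/(ω·C) = 0 - j1495 Ω
Step 3 — Series combination: Z_total = R + C = 2760 - j1495 Ω = 3139∠-28.4° Ω.
Step 4 — Source phasor: V = 10.4∠30.0° V = 9.007 + j5.2 V.
Step 5 — Ohm's law: I = V / Z_total = (9.007 + j5.2) / (2760 - j1495) = 0.001734 + j0.002823 A.
Step 6 — Convert to polar: |I| = 0.003313 A, ∠I = 58.4°.

I = 0.003313∠58.4° A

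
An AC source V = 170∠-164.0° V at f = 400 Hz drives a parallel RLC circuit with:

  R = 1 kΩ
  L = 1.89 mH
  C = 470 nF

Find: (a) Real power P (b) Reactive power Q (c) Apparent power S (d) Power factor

Step 1 — Angular frequency: ω = 2π·f = 2π·400 = 2513 rad/s.
Step 2 — Component impedances:
  R: Z = R = 1000 Ω
  L: Z = jωL = j·2513·0.00189 = 0 + j4.75 Ω
  C: Z = 1/(jωC) = -j/(ω·C) = 0 - j846.6 Ω
Step 3 — Parallel combination: 1/Z_total = 1/R + 1/L + 1/C; Z_total = 0.02282 + j4.777 Ω = 4.777∠89.7° Ω.
Step 4 — Source phasor: V = 170∠-164.0° V = -163.4 - j46.86 V.
Step 5 — Current: I = V / Z = -9.973 + j34.16 A = 35.59∠106.3° A.
Step 6 — Complex power: S = V·I* = 28.9 + j6050 VA.
Step 7 — Real power: P = Re(S) = 28.9 W.
Step 8 — Reactive power: Q = Im(S) = 6050 VAR.
Step 9 — Apparent power: |S| = 6050 VA.
Step 10 — Power factor: PF = P/|S| = 0.004777 (lagging).

(a) P = 28.9 W  (b) Q = 6050 VAR  (c) S = 6050 VA  (d) PF = 0.004777 (lagging)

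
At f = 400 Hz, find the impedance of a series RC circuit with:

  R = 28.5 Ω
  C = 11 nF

Step 1 — Angular frequency: ω = 2π·f = 2π·400 = 2513 rad/s.
Step 2 — Component impedances:
  R: Z = R = 28.5 Ω
  C: Z = 1/(jωC) = -j/(ω·C) = 0 - j3.617e+04 Ω
Step 3 — Series combination: Z_total = R + C = 28.5 - j3.617e+04 Ω = 3.617e+04∠-90.0° Ω.

Z = 28.5 - j3.617e+04 Ω = 3.617e+04∠-90.0° Ω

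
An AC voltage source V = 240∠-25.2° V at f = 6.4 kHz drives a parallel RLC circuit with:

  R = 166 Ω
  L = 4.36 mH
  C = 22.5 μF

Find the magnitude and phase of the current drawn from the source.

Step 1 — Angular frequency: ω = 2π·f = 2π·6400 = 4.021e+04 rad/s.
Step 2 — Component impedances:
  R: Z = R = 166 Ω
  L: Z = jωL = j·4.021e+04·0.00436 = 0 + j175.3 Ω
  C: Z = 1/(jωC) = -j/(ω·C) = 0 - j1.105 Ω
Step 3 — Parallel combination: 1/Z_total = 1/R + 1/L + 1/C; Z_total = 0.007452 - j1.112 Ω = 1.112∠-89.6° Ω.
Step 4 — Source phasor: V = 240∠-25.2° V = 217.2 - j102.2 V.
Step 5 — Ohm's law: I = V / Z_total = (217.2 - j102.2) / (0.007452 - j1.112) = 93.18 + j194.6 A.
Step 6 — Convert to polar: |I| = 215.8 A, ∠I = 64.4°.

I = 215.8∠64.4° A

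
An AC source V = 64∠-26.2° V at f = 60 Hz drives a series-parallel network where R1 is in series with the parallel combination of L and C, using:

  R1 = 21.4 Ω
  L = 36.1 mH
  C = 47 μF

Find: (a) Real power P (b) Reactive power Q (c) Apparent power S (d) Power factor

Step 1 — Angular frequency: ω = 2π·f = 2π·60 = 377 rad/s.
Step 2 — Component impedances:
  R1: Z = R = 21.4 Ω
  L: Z = jωL = j·377·0.0361 = 0 + j13.61 Ω
  C: Z = 1/(jωC) = -j/(ω·C) = 0 - j56.44 Ω
Step 3 — Parallel branch: L || C = 1/(1/L + 1/C) = 0 + j17.93 Ω.
Step 4 — Series with R1: Z_total = R1 + (L || C) = 21.4 + j17.93 Ω = 27.92∠40.0° Ω.
Step 5 — Source phasor: V = 64∠-26.2° V = 57.42 - j28.26 V.
Step 6 — Current: I = V / Z = 0.9263 - j2.097 A = 2.292∠-66.2° A.
Step 7 — Complex power: S = V·I* = 112.4 + j94.23 VA.
Step 8 — Real power: P = Re(S) = 112.4 W.
Step 9 — Reactive power: Q = Im(S) = 94.23 VAR.
Step 10 — Apparent power: |S| = 146.7 VA.
Step 11 — Power factor: PF = P/|S| = 0.7664 (lagging).

(a) P = 112.4 W  (b) Q = 94.23 VAR  (c) S = 146.7 VA  (d) PF = 0.7664 (lagging)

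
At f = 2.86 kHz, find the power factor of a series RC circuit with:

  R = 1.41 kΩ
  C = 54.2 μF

Step 1 — Angular frequency: ω = 2π·f = 2π·2860 = 1.797e+04 rad/s.
Step 2 — Component impedances:
  R: Z = R = 1410 Ω
  C: Z = 1/(jωC) = -j/(ω·C) = 0 - j1.027 Ω
Step 3 — Series combination: Z_total = R + C = 1410 - j1.027 Ω = 1410∠-0.0° Ω.
Step 4 — Power factor: PF = cos(φ) = Re(Z)/|Z| = 1410/1410 = 1.
Step 5 — Type: Im(Z) = -1.027 ⇒ leading (phase φ = -0.0°).

PF = 1 (leading, φ = -0.0°)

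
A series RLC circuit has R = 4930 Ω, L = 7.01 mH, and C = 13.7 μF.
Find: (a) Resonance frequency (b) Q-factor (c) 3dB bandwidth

Step 1 — Resonance: ω₀ = 1/√(LC) = 1/√(0.00701·1.37e-05) = 3227 rad/s.
Step 2 — f₀ = ω₀/(2π) = 513.6 Hz.
Step 3 — Series Q: Q = ω₀L/R = 3227·0.00701/4930 = 0.004588.
Step 4 — Bandwidth: Δω = ω₀/Q = 7.033e+05 rad/s; BW = Δω/(2π) = 1.119e+05 Hz.

(a) f₀ = 513.6 Hz  (b) Q = 0.004588  (c) BW = 1.119e+05 Hz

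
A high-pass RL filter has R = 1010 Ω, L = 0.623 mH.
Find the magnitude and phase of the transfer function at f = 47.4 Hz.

Step 1 — Angular frequency: ω = 2π·47.4 = 297.8 rad/s.
Step 2 — Transfer function: H(jω) = jωL/(R + jωL).
Step 3 — Numerator jωL = j·0.1855; denominator R + jωL = 1010 + j0.1855.
Step 4 — H = 3.375e-08 + j0.0001837.
Step 5 — Magnitude: |H| = 0.0001837 (-74.7 dB); phase: φ = 90.0°.

|H| = 0.0001837 (-74.7 dB), φ = 90.0°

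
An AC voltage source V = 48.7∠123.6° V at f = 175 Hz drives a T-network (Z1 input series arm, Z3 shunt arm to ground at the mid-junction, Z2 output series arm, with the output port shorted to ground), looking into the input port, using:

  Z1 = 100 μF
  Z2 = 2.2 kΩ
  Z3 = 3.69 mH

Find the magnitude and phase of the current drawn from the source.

Step 1 — Angular frequency: ω = 2π·f = 2π·175 = 1100 rad/s.
Step 2 — Component impedances:
  Z1: Z = 1/(jωC) = -j/(ω·C) = 0 - j9.095 Ω
  Z2: Z = R = 2200 Ω
  Z3: Z = jωL = j·1100·0.00369 = 0 + j4.057 Ω
Step 3 — With the output port shorted to ground, the output series arm Z2 runs from the junction to ground; the shunt arm Z3 also runs from the junction to ground. They appear in parallel: Z3 || Z2 = 0.007483 + j4.057 Ω.
Step 4 — Series with input arm Z1: Z_in = Z1 + (Z3 || Z2) = 0.007483 - j5.037 Ω = 5.037∠-89.9° Ω.
Step 5 — Source phasor: V = 48.7∠123.6° V = -26.95 + j40.56 V.
Step 6 — Ohm's law: I = V / Z_total = (-26.95 + j40.56) / (0.007483 - j5.037) = -8.061 - j5.338 A.
Step 7 — Convert to polar: |I| = 9.668 A, ∠I = -146.5°.

I = 9.668∠-146.5° A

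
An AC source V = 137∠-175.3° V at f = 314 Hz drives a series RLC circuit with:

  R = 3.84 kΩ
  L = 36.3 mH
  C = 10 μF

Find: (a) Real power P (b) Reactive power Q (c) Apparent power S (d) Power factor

Step 1 — Angular frequency: ω = 2π·f = 2π·314 = 1973 rad/s.
Step 2 — Component impedances:
  R: Z = R = 3840 Ω
  L: Z = jωL = j·1973·0.0363 = 0 + j71.62 Ω
  C: Z = 1/(jωC) = -j/(ω·C) = 0 - j50.69 Ω
Step 3 — Series combination: Z_total = R + L + C = 3840 + j20.93 Ω = 3840∠0.3° Ω.
Step 4 — Source phasor: V = 137∠-175.3° V = -136.5 - j11.23 V.
Step 5 — Current: I = V / Z = -0.03557 - j0.002729 A = 0.03568∠-175.6° A.
Step 6 — Complex power: S = V·I* = 4.888 + j0.02664 VA.
Step 7 — Real power: P = Re(S) = 4.888 W.
Step 8 — Reactive power: Q = Im(S) = 0.02664 VAR.
Step 9 — Apparent power: |S| = 4.888 VA.
Step 10 — Power factor: PF = P/|S| = 1 (lagging).

(a) P = 4.888 W  (b) Q = 0.02664 VAR  (c) S = 4.888 VA  (d) PF = 1 (lagging)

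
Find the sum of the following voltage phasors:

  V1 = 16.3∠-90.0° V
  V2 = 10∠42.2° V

Step 1 — Convert each phasor to rectangular form:
  V1 = 16.3·(cos(-90.0°) + j·sin(-90.0°)) = 0 - j16.3 V
  V2 = 10·(cos(42.2°) + j·sin(42.2°)) = 7.408 + j6.717 V
Step 2 — Sum components: V_total = 7.408 - j9.583 V.
Step 3 — Convert to polar: |V_total| = 12.11 V, ∠V_total = -52.3°.

V_total = 12.11∠-52.3° V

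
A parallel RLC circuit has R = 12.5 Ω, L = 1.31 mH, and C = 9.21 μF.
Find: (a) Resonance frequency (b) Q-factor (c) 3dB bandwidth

Step 1 — Resonance: ω₀ = 1/√(LC) = 1/√(0.00131·9.21e-06) = 9104 rad/s.
Step 2 — f₀ = ω₀/(2π) = 1449 Hz.
Step 3 — Parallel Q: Q = R/(ω₀L) = 12.5/(9104·0.00131) = 1.048.
Step 4 — Bandwidth: Δω = ω₀/Q = 8686 rad/s; BW = Δω/(2π) = 1382 Hz.

(a) f₀ = 1449 Hz  (b) Q = 1.048  (c) BW = 1382 Hz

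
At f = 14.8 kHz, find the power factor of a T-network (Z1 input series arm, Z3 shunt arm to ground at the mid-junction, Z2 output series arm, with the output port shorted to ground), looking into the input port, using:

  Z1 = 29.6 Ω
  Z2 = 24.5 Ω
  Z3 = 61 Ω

Step 1 — Angular frequency: ω = 2π·f = 2π·1.48e+04 = 9.299e+04 rad/s.
Step 2 — Component impedances:
  Z1: Z = R = 29.6 Ω
  Z2: Z = R = 24.5 Ω
  Z3: Z = R = 61 Ω
Step 3 — With the output port shorted to ground, the output series arm Z2 runs from the junction to ground; the shunt arm Z3 also runs from the junction to ground. They appear in parallel: Z3 || Z2 = 17.48 Ω.
Step 4 — Series with input arm Z1: Z_in = Z1 + (Z3 || Z2) = 47.08 Ω = 47.08∠0.0° Ω.
Step 5 — Power factor: PF = cos(φ) = Re(Z)/|Z| = 47.08/47.08 = 1.
Step 6 — Type: Im(Z) = 0 ⇒ unity (phase φ = 0.0°).

PF = 1 (unity, φ = 0.0°)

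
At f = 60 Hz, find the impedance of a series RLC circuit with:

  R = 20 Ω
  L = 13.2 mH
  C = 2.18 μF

Step 1 — Angular frequency: ω = 2π·f = 2π·60 = 377 rad/s.
Step 2 — Component impedances:
  R: Z = R = 20 Ω
  L: Z = jωL = j·377·0.0132 = 0 + j4.976 Ω
  C: Z = 1/(jωC) = -j/(ω·C) = 0 - j1217 Ω
Step 3 — Series combination: Z_total = R + L + C = 20 - j1212 Ω = 1212∠-89.1° Ω.

Z = 20 - j1212 Ω = 1212∠-89.1° Ω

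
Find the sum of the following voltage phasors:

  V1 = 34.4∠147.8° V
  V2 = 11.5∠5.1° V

Step 1 — Convert each phasor to rectangular form:
  V1 = 34.4·(cos(147.8°) + j·sin(147.8°)) = -29.11 + j18.33 V
  V2 = 11.5·(cos(5.1°) + j·sin(5.1°)) = 11.45 + j1.022 V
Step 2 — Sum components: V_total = -17.65 + j19.35 V.
Step 3 — Convert to polar: |V_total| = 26.2 V, ∠V_total = 132.4°.

V_total = 26.2∠132.4° V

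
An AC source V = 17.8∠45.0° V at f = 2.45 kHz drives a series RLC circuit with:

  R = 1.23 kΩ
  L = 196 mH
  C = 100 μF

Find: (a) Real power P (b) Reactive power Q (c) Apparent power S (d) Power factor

Step 1 — Angular frequency: ω = 2π·f = 2π·2450 = 1.539e+04 rad/s.
Step 2 — Component impedances:
  R: Z = R = 1230 Ω
  L: Z = jωL = j·1.539e+04·0.196 = 0 + j3017 Ω
  C: Z = 1/(jωC) = -j/(ω·C) = 0 - j0.6496 Ω
Step 3 — Series combination: Z_total = R + L + C = 1230 + j3017 Ω = 3258∠67.8° Ω.
Step 4 — Source phasor: V = 17.8∠45.0° V = 12.59 + j12.59 V.
Step 5 — Current: I = V / Z = 0.005036 - j0.002119 A = 0.005464∠-22.8° A.
Step 6 — Complex power: S = V·I* = 0.03672 + j0.09006 VA.
Step 7 — Real power: P = Re(S) = 0.03672 W.
Step 8 — Reactive power: Q = Im(S) = 0.09006 VAR.
Step 9 — Apparent power: |S| = 0.09726 VA.
Step 10 — Power factor: PF = P/|S| = 0.3776 (lagging).

(a) P = 0.03672 W  (b) Q = 0.09006 VAR  (c) S = 0.09726 VA  (d) PF = 0.3776 (lagging)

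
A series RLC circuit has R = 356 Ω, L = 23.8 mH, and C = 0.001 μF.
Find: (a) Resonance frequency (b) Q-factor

Step 1 — Resonance condition Im(Z)=0 gives ω₀ = 1/√(LC).
Step 2 — ω₀ = 1/√(0.0238·1e-09) = 2.05e+05 rad/s.
Step 3 — f₀ = ω₀/(2π) = 3.262e+04 Hz.
Step 4 — Series Q: Q = ω₀L/R = 2.05e+05·0.0238/356 = 13.7.

(a) f₀ = 3.262e+04 Hz  (b) Q = 13.7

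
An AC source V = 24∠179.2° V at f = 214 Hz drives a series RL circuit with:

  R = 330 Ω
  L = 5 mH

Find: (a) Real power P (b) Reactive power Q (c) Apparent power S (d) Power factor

Step 1 — Angular frequency: ω = 2π·f = 2π·214 = 1345 rad/s.
Step 2 — Component impedances:
  R: Z = R = 330 Ω
  L: Z = jωL = j·1345·0.005 = 0 + j6.723 Ω
Step 3 — Series combination: Z_total = R + L = 330 + j6.723 Ω = 330.1∠1.2° Ω.
Step 4 — Source phasor: V = 24∠179.2° V = -24 + j0.3351 V.
Step 5 — Current: I = V / Z = -0.07267 + j0.002496 A = 0.07271∠178.0° A.
Step 6 — Complex power: S = V·I* = 1.745 + j0.03554 VA.
Step 7 — Real power: P = Re(S) = 1.745 W.
Step 8 — Reactive power: Q = Im(S) = 0.03554 VAR.
Step 9 — Apparent power: |S| = 1.745 VA.
Step 10 — Power factor: PF = P/|S| = 0.9998 (lagging).

(a) P = 1.745 W  (b) Q = 0.03554 VAR  (c) S = 1.745 VA  (d) PF = 0.9998 (lagging)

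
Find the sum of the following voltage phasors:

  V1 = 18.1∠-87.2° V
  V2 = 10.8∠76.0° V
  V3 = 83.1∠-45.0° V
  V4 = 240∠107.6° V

Step 1 — Convert each phasor to rectangular form:
  V1 = 18.1·(cos(-87.2°) + j·sin(-87.2°)) = 0.8842 - j18.08 V
  V2 = 10.8·(cos(76.0°) + j·sin(76.0°)) = 2.613 + j10.48 V
  V3 = 83.1·(cos(-45.0°) + j·sin(-45.0°)) = 58.76 - j58.76 V
  V4 = 240·(cos(107.6°) + j·sin(107.6°)) = -72.57 + j228.8 V
Step 2 — Sum components: V_total = -10.31 + j162.4 V.
Step 3 — Convert to polar: |V_total| = 162.7 V, ∠V_total = 93.6°.

V_total = 162.7∠93.6° V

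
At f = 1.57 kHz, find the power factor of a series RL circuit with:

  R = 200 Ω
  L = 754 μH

Step 1 — Angular frequency: ω = 2π·f = 2π·1570 = 9865 rad/s.
Step 2 — Component impedances:
  R: Z = R = 200 Ω
  L: Z = jωL = j·9865·0.000754 = 0 + j7.438 Ω
Step 3 — Series combination: Z_total = R + L = 200 + j7.438 Ω = 200.1∠2.1° Ω.
Step 4 — Power factor: PF = cos(φ) = Re(Z)/|Z| = 200/200.14 = 0.9993.
Step 5 — Type: Im(Z) = 7.438 ⇒ lagging (phase φ = 2.1°).

PF = 0.9993 (lagging, φ = 2.1°)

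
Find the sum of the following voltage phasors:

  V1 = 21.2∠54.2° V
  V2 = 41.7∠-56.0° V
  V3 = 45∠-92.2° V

Step 1 — Convert each phasor to rectangular form:
  V1 = 21.2·(cos(54.2°) + j·sin(54.2°)) = 12.4 + j17.19 V
  V2 = 41.7·(cos(-56.0°) + j·sin(-56.0°)) = 23.32 - j34.57 V
  V3 = 45·(cos(-92.2°) + j·sin(-92.2°)) = -1.727 - j44.97 V
Step 2 — Sum components: V_total = 33.99 - j62.34 V.
Step 3 — Convert to polar: |V_total| = 71.01 V, ∠V_total = -61.4°.

V_total = 71.01∠-61.4° V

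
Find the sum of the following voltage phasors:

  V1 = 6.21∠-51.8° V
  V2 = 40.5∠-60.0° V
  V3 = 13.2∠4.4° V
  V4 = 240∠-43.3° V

Step 1 — Convert each phasor to rectangular form:
  V1 = 6.21·(cos(-51.8°) + j·sin(-51.8°)) = 3.84 - j4.88 V
  V2 = 40.5·(cos(-60.0°) + j·sin(-60.0°)) = 20.25 - j35.07 V
  V3 = 13.2·(cos(4.4°) + j·sin(4.4°)) = 13.16 + j1.013 V
  V4 = 240·(cos(-43.3°) + j·sin(-43.3°)) = 174.7 - j164.6 V
Step 2 — Sum components: V_total = 211.9 - j203.5 V.
Step 3 — Convert to polar: |V_total| = 293.8 V, ∠V_total = -43.8°.

V_total = 293.8∠-43.8° V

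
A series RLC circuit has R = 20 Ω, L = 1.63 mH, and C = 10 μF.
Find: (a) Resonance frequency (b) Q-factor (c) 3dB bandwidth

Step 1 — Resonance: ω₀ = 1/√(LC) = 1/√(0.00163·1e-05) = 7833 rad/s.
Step 2 — f₀ = ω₀/(2π) = 1247 Hz.
Step 3 — Series Q: Q = ω₀L/R = 7833·0.00163/20 = 0.6384.
Step 4 — Bandwidth: Δω = ω₀/Q = 1.227e+04 rad/s; BW = Δω/(2π) = 1953 Hz.

(a) f₀ = 1247 Hz  (b) Q = 0.6384  (c) BW = 1953 Hz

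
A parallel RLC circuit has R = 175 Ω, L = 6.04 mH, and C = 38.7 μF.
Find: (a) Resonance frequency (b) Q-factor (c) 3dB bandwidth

Step 1 — Resonance: ω₀ = 1/√(LC) = 1/√(0.00604·3.87e-05) = 2068 rad/s.
Step 2 — f₀ = ω₀/(2π) = 329.2 Hz.
Step 3 — Parallel Q: Q = R/(ω₀L) = 175/(2068·0.00604) = 14.01.
Step 4 — Bandwidth: Δω = ω₀/Q = 147.7 rad/s; BW = Δω/(2π) = 23.5 Hz.

(a) f₀ = 329.2 Hz  (b) Q = 14.01  (c) BW = 23.5 Hz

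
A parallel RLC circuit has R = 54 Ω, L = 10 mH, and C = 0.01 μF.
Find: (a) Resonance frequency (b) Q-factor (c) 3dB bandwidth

Step 1 — Resonance: ω₀ = 1/√(LC) = 1/√(0.01·1e-08) = 1e+05 rad/s.
Step 2 — f₀ = ω₀/(2π) = 1.592e+04 Hz.
Step 3 — Parallel Q: Q = R/(ω₀L) = 54/(1e+05·0.01) = 0.054.
Step 4 — Bandwidth: Δω = ω₀/Q = 1.852e+06 rad/s; BW = Δω/(2π) = 2.947e+05 Hz.

(a) f₀ = 1.592e+04 Hz  (b) Q = 0.054  (c) BW = 2.947e+05 Hz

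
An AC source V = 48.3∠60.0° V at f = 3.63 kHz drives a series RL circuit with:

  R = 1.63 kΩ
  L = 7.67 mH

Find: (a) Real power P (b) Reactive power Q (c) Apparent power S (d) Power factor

Step 1 — Angular frequency: ω = 2π·f = 2π·3630 = 2.281e+04 rad/s.
Step 2 — Component impedances:
  R: Z = R = 1630 Ω
  L: Z = jωL = j·2.281e+04·0.00767 = 0 + j174.9 Ω
Step 3 — Series combination: Z_total = R + L = 1630 + j174.9 Ω = 1639∠6.1° Ω.
Step 4 — Source phasor: V = 48.3∠60.0° V = 24.15 + j41.83 V.
Step 5 — Current: I = V / Z = 0.01737 + j0.0238 A = 0.02946∠53.9° A.
Step 6 — Complex power: S = V·I* = 1.415 + j0.1519 VA.
Step 7 — Real power: P = Re(S) = 1.415 W.
Step 8 — Reactive power: Q = Im(S) = 0.1519 VAR.
Step 9 — Apparent power: |S| = 1.423 VA.
Step 10 — Power factor: PF = P/|S| = 0.9943 (lagging).

(a) P = 1.415 W  (b) Q = 0.1519 VAR  (c) S = 1.423 VA  (d) PF = 0.9943 (lagging)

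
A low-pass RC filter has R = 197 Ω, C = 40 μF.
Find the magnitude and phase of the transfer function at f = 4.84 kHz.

Step 1 — Angular frequency: ω = 2π·4840 = 3.041e+04 rad/s.
Step 2 — Transfer function: H(jω) = 1/(1 + jωRC).
Step 3 — Denominator: 1 + jωRC = 1 + j·3.041e+04·197·4e-05 = 1 + j239.6.
Step 4 — H = 1.741e-05 - j0.004173.
Step 5 — Magnitude: |H| = 0.004173 (-47.6 dB); phase: φ = -89.8°.

|H| = 0.004173 (-47.6 dB), φ = -89.8°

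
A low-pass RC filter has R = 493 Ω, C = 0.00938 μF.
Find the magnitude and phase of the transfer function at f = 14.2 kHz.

Step 1 — Angular frequency: ω = 2π·1.42e+04 = 8.922e+04 rad/s.
Step 2 — Transfer function: H(jω) = 1/(1 + jωRC).
Step 3 — Denominator: 1 + jωRC = 1 + j·8.922e+04·493·9.38e-09 = 1 + j0.4126.
Step 4 — H = 0.8545 - j0.3526.
Step 5 — Magnitude: |H| = 0.9244 (-0.7 dB); phase: φ = -22.4°.

|H| = 0.9244 (-0.7 dB), φ = -22.4°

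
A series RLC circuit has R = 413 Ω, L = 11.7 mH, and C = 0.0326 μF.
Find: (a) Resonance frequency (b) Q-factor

Step 1 — Resonance condition Im(Z)=0 gives ω₀ = 1/√(LC).
Step 2 — ω₀ = 1/√(0.0117·3.26e-08) = 5.12e+04 rad/s.
Step 3 — f₀ = ω₀/(2π) = 8149 Hz.
Step 4 — Series Q: Q = ω₀L/R = 5.12e+04·0.0117/413 = 1.451.

(a) f₀ = 8149 Hz  (b) Q = 1.451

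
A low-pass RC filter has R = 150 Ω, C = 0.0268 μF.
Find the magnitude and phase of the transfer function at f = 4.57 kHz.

Step 1 — Angular frequency: ω = 2π·4570 = 2.871e+04 rad/s.
Step 2 — Transfer function: H(jω) = 1/(1 + jωRC).
Step 3 — Denominator: 1 + jωRC = 1 + j·2.871e+04·150·2.68e-08 = 1 + j0.1154.
Step 4 — H = 0.9869 - j0.1139.
Step 5 — Magnitude: |H| = 0.9934 (-0.1 dB); phase: φ = -6.6°.

|H| = 0.9934 (-0.1 dB), φ = -6.6°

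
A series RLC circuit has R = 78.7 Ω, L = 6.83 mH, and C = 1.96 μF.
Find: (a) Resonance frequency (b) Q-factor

Step 1 — Resonance condition Im(Z)=0 gives ω₀ = 1/√(LC).
Step 2 — ω₀ = 1/√(0.00683·1.96e-06) = 8643 rad/s.
Step 3 — f₀ = ω₀/(2π) = 1376 Hz.
Step 4 — Series Q: Q = ω₀L/R = 8643·0.00683/78.7 = 0.7501.

(a) f₀ = 1376 Hz  (b) Q = 0.7501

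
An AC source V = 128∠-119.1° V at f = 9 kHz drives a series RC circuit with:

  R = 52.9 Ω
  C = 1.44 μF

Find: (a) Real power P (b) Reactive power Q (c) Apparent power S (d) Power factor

Step 1 — Angular frequency: ω = 2π·f = 2π·9000 = 5.655e+04 rad/s.
Step 2 — Component impedances:
  R: Z = R = 52.9 Ω
  C: Z = 1/(jωC) = -j/(ω·C) = 0 - j12.28 Ω
Step 3 — Series combination: Z_total = R + C = 52.9 - j12.28 Ω = 54.31∠-13.1° Ω.
Step 4 — Source phasor: V = 128∠-119.1° V = -62.25 - j111.8 V.
Step 5 — Current: I = V / Z = -0.6509 - j2.265 A = 2.357∠-106.0° A.
Step 6 — Complex power: S = V·I* = 293.9 - j68.22 VA.
Step 7 — Real power: P = Re(S) = 293.9 W.
Step 8 — Reactive power: Q = Im(S) = -68.22 VAR.
Step 9 — Apparent power: |S| = 301.7 VA.
Step 10 — Power factor: PF = P/|S| = 0.9741 (leading).

(a) P = 293.9 W  (b) Q = -68.22 VAR  (c) S = 301.7 VA  (d) PF = 0.9741 (leading)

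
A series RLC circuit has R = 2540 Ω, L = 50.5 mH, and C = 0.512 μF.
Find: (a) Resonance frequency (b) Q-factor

Step 1 — Resonance condition Im(Z)=0 gives ω₀ = 1/√(LC).
Step 2 — ω₀ = 1/√(0.0505·5.12e-07) = 6219 rad/s.
Step 3 — f₀ = ω₀/(2π) = 989.8 Hz.
Step 4 — Series Q: Q = ω₀L/R = 6219·0.0505/2540 = 0.1236.

(a) f₀ = 989.8 Hz  (b) Q = 0.1236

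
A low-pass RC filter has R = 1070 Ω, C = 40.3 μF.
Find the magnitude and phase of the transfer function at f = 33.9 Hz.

Step 1 — Angular frequency: ω = 2π·33.9 = 213 rad/s.
Step 2 — Transfer function: H(jω) = 1/(1 + jωRC).
Step 3 — Denominator: 1 + jωRC = 1 + j·213·1070·4.03e-05 = 1 + j9.185.
Step 4 — H = 0.01172 - j0.1076.
Step 5 — Magnitude: |H| = 0.1082 (-19.3 dB); phase: φ = -83.8°.

|H| = 0.1082 (-19.3 dB), φ = -83.8°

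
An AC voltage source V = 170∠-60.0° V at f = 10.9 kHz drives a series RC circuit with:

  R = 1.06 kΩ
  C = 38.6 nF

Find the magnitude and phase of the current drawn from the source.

Step 1 — Angular frequency: ω = 2π·f = 2π·1.09e+04 = 6.849e+04 rad/s.
Step 2 — Component impedances:
  R: Z = R = 1060 Ω
  C: Z = 1/(jωC) = -j/(ω·C) = 0 - j378.3 Ω
Step 3 — Series combination: Z_total = R + C = 1060 - j378.3 Ω = 1125∠-19.6° Ω.
Step 4 — Source phasor: V = 170∠-60.0° V = 85 - j147.2 V.
Step 5 — Ohm's law: I = V / Z_total = (85 - j147.2) / (1060 - j378.3) = 0.1151 - j0.09782 A.
Step 6 — Convert to polar: |I| = 0.151 A, ∠I = -40.4°.

I = 0.151∠-40.4° A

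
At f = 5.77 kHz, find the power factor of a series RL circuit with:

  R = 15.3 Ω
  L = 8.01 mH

Step 1 — Angular frequency: ω = 2π·f = 2π·5770 = 3.625e+04 rad/s.
Step 2 — Component impedances:
  R: Z = R = 15.3 Ω
  L: Z = jωL = j·3.625e+04·0.00801 = 0 + j290.4 Ω
Step 3 — Series combination: Z_total = R + L = 15.3 + j290.4 Ω = 290.8∠87.0° Ω.
Step 4 — Power factor: PF = cos(φ) = Re(Z)/|Z| = 15.3/290.8 = 0.05261.
Step 5 — Type: Im(Z) = 290.4 ⇒ lagging (phase φ = 87.0°).

PF = 0.05261 (lagging, φ = 87.0°)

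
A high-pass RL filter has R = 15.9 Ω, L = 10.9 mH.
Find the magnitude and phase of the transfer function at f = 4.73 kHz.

Step 1 — Angular frequency: ω = 2π·4730 = 2.972e+04 rad/s.
Step 2 — Transfer function: H(jω) = jωL/(R + jωL).
Step 3 — Numerator jωL = j·323.9; denominator R + jωL = 15.9 + j323.9.
Step 4 — H = 0.9976 + j0.04896.
Step 5 — Magnitude: |H| = 0.9988 (-0.0 dB); phase: φ = 2.8°.

|H| = 0.9988 (-0.0 dB), φ = 2.8°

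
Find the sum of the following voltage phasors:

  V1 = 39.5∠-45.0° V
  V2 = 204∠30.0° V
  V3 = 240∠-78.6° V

Step 1 — Convert each phasor to rectangular form:
  V1 = 39.5·(cos(-45.0°) + j·sin(-45.0°)) = 27.93 - j27.93 V
  V2 = 204·(cos(30.0°) + j·sin(30.0°)) = 176.7 + j102 V
  V3 = 240·(cos(-78.6°) + j·sin(-78.6°)) = 47.44 - j235.3 V
Step 2 — Sum components: V_total = 252 - j161.2 V.
Step 3 — Convert to polar: |V_total| = 299.2 V, ∠V_total = -32.6°.

V_total = 299.2∠-32.6° V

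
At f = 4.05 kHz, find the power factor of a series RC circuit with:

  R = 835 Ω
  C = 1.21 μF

Step 1 — Angular frequency: ω = 2π·f = 2π·4050 = 2.545e+04 rad/s.
Step 2 — Component impedances:
  R: Z = R = 835 Ω
  C: Z = 1/(jωC) = -j/(ω·C) = 0 - j32.48 Ω
Step 3 — Series combination: Z_total = R + C = 835 - j32.48 Ω = 835.6∠-2.2° Ω.
Step 4 — Power factor: PF = cos(φ) = Re(Z)/|Z| = 835/835.63 = 0.9992.
Step 5 — Type: Im(Z) = -32.48 ⇒ leading (phase φ = -2.2°).

PF = 0.9992 (leading, φ = -2.2°)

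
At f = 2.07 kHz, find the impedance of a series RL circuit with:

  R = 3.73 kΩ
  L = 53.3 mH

Step 1 — Angular frequency: ω = 2π·f = 2π·2070 = 1.301e+04 rad/s.
Step 2 — Component impedances:
  R: Z = R = 3730 Ω
  L: Z = jωL = j·1.301e+04·0.0533 = 0 + j693.2 Ω
Step 3 — Series combination: Z_total = R + L = 3730 + j693.2 Ω = 3794∠10.5° Ω.

Z = 3730 + j693.2 Ω = 3794∠10.5° Ω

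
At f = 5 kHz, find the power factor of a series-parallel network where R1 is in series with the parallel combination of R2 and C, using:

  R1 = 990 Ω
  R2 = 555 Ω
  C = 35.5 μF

Step 1 — Angular frequency: ω = 2π·f = 2π·5000 = 3.142e+04 rad/s.
Step 2 — Component impedances:
  R1: Z = R = 990 Ω
  R2: Z = R = 555 Ω
  C: Z = 1/(jωC) = -j/(ω·C) = 0 - j0.8966 Ω
Step 3 — Parallel branch: R2 || C = 1/(1/R2 + 1/C) = 0.001449 - j0.8966 Ω.
Step 4 — Series with R1: Z_total = R1 + (R2 || C) = 990 - j0.8966 Ω = 990∠-0.1° Ω.
Step 5 — Power factor: PF = cos(φ) = Re(Z)/|Z| = 990/990 = 1.
Step 6 — Type: Im(Z) = -0.8966 ⇒ leading (phase φ = -0.1°).

PF = 1 (leading, φ = -0.1°)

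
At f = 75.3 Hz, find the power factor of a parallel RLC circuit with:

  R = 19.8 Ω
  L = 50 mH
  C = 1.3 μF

Step 1 — Angular frequency: ω = 2π·f = 2π·75.3 = 473.1 rad/s.
Step 2 — Component impedances:
  R: Z = R = 19.8 Ω
  L: Z = jωL = j·473.1·0.05 = 0 + j23.66 Ω
  C: Z = 1/(jωC) = -j/(ω·C) = 0 - j1626 Ω
Step 3 — Parallel combination: 1/Z_total = 1/R + 1/L + 1/C; Z_total = 11.78 + j9.719 Ω = 15.27∠39.5° Ω.
Step 4 — Power factor: PF = cos(φ) = Re(Z)/|Z| = 11.78/15.27 = 0.7714.
Step 5 — Type: Im(Z) = 9.719 ⇒ lagging (phase φ = 39.5°).

PF = 0.7714 (lagging, φ = 39.5°)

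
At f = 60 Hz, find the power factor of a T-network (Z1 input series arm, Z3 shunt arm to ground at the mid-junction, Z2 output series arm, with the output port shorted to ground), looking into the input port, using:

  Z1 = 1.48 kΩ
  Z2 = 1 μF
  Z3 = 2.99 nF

Step 1 — Angular frequency: ω = 2π·f = 2π·60 = 377 rad/s.
Step 2 — Component impedances:
  Z1: Z = R = 1480 Ω
  Z2: Z = 1/(jωC) = -j/(ω·C) = 0 - j2653 Ω
  Z3: Z = 1/(jωC) = -j/(ω·C) = 0 - j8.872e+05 Ω
Step 3 — With the output port shorted to ground, the output series arm Z2 runs from the junction to ground; the shunt arm Z3 also runs from the junction to ground. They appear in parallel: Z3 || Z2 = 0 - j2645 Ω.
Step 4 — Series with input arm Z1: Z_in = Z1 + (Z3 || Z2) = 1480 - j2645 Ω = 3031∠-60.8° Ω.
Step 5 — Power factor: PF = cos(φ) = Re(Z)/|Z| = 1480/3031 = 0.4883.
Step 6 — Type: Im(Z) = -2645 ⇒ leading (phase φ = -60.8°).

PF = 0.4883 (leading, φ = -60.8°)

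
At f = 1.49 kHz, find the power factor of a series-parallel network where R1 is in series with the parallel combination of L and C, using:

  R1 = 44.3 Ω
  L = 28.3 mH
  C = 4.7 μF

Step 1 — Angular frequency: ω = 2π·f = 2π·1490 = 9362 rad/s.
Step 2 — Component impedances:
  R1: Z = R = 44.3 Ω
  L: Z = jωL = j·9362·0.0283 = 0 + j264.9 Ω
  C: Z = 1/(jωC) = -j/(ω·C) = 0 - j22.73 Ω
Step 3 — Parallel branch: L || C = 1/(1/L + 1/C) = 0 - j24.86 Ω.
Step 4 — Series with R1: Z_total = R1 + (L || C) = 44.3 - j24.86 Ω = 50.8∠-29.3° Ω.
Step 5 — Power factor: PF = cos(φ) = Re(Z)/|Z| = 44.3/50.798 = 0.8721.
Step 6 — Type: Im(Z) = -24.86 ⇒ leading (phase φ = -29.3°).

PF = 0.8721 (leading, φ = -29.3°)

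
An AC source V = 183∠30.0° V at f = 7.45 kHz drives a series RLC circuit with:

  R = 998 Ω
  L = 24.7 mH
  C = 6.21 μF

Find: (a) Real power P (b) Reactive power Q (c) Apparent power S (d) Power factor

Step 1 — Angular frequency: ω = 2π·f = 2π·7450 = 4.681e+04 rad/s.
Step 2 — Component impedances:
  R: Z = R = 998 Ω
  L: Z = jωL = j·4.681e+04·0.0247 = 0 + j1156 Ω
  C: Z = 1/(jωC) = -j/(ω·C) = 0 - j3.44 Ω
Step 3 — Series combination: Z_total = R + L + C = 998 + j1153 Ω = 1525∠49.1° Ω.
Step 4 — Source phasor: V = 183∠30.0° V = 158.5 + j91.5 V.
Step 5 — Current: I = V / Z = 0.1134 - j0.0393 A = 0.12∠-19.1° A.
Step 6 — Complex power: S = V·I* = 14.38 + j16.61 VA.
Step 7 — Real power: P = Re(S) = 14.38 W.
Step 8 — Reactive power: Q = Im(S) = 16.61 VAR.
Step 9 — Apparent power: |S| = 21.96 VA.
Step 10 — Power factor: PF = P/|S| = 0.6545 (lagging).

(a) P = 14.38 W  (b) Q = 16.61 VAR  (c) S = 21.96 VA  (d) PF = 0.6545 (lagging)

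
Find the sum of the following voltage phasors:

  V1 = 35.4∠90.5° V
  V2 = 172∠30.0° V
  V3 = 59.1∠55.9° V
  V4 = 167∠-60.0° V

Step 1 — Convert each phasor to rectangular form:
  V1 = 35.4·(cos(90.5°) + j·sin(90.5°)) = -0.3089 + j35.4 V
  V2 = 172·(cos(30.0°) + j·sin(30.0°)) = 149 + j86 V
  V3 = 59.1·(cos(55.9°) + j·sin(55.9°)) = 33.13 + j48.94 V
  V4 = 167·(cos(-60.0°) + j·sin(-60.0°)) = 83.5 - j144.6 V
Step 2 — Sum components: V_total = 265.3 + j25.71 V.
Step 3 — Convert to polar: |V_total| = 266.5 V, ∠V_total = 5.5°.

V_total = 266.5∠5.5° V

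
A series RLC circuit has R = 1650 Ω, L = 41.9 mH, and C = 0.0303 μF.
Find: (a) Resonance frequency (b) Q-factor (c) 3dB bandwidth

Step 1 — Resonance condition Im(Z)=0 gives ω₀ = 1/√(LC).
Step 2 — ω₀ = 1/√(0.0419·3.03e-08) = 2.807e+04 rad/s.
Step 3 — f₀ = ω₀/(2π) = 4467 Hz.
Step 4 — Series Q: Q = ω₀L/R = 2.807e+04·0.0419/1650 = 0.7127.
Step 5 — 3dB bandwidth: Δω = ω₀/Q = 3.938e+04 rad/s; BW = Δω/(2π) = 6267 Hz.

(a) f₀ = 4467 Hz  (b) Q = 0.7127  (c) BW = 6267 Hz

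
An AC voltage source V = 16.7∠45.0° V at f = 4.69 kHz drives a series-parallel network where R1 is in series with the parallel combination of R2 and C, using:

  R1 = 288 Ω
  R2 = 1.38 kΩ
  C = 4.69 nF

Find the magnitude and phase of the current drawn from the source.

Step 1 — Angular frequency: ω = 2π·f = 2π·4690 = 2.947e+04 rad/s.
Step 2 — Component impedances:
  R1: Z = R = 288 Ω
  R2: Z = R = 1380 Ω
  C: Z = 1/(jωC) = -j/(ω·C) = 0 - j7236 Ω
Step 3 — Parallel branch: R2 || C = 1/(1/R2 + 1/C) = 1332 - j254 Ω.
Step 4 — Series with R1: Z_total = R1 + (R2 || C) = 1620 - j254 Ω = 1639∠-8.9° Ω.
Step 5 — Source phasor: V = 16.7∠45.0° V = 11.81 + j11.81 V.
Step 6 — Ohm's law: I = V / Z_total = (11.81 + j11.81) / (1620 - j254) = 0.006 + j0.008232 A.
Step 7 — Convert to polar: |I| = 0.01019 A, ∠I = 53.9°.

I = 0.01019∠53.9° A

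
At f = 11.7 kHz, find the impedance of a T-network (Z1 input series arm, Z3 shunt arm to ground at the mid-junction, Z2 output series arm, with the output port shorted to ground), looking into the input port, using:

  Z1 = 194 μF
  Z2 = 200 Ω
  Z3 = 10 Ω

Step 1 — Angular frequency: ω = 2π·f = 2π·1.17e+04 = 7.351e+04 rad/s.
Step 2 — Component impedances:
  Z1: Z = 1/(jωC) = -j/(ω·C) = 0 - j0.07012 Ω
  Z2: Z = R = 200 Ω
  Z3: Z = R = 10 Ω
Step 3 — With the output port shorted to ground, the output series arm Z2 runs from the junction to ground; the shunt arm Z3 also runs from the junction to ground. They appear in parallel: Z3 || Z2 = 9.524 Ω.
Step 4 — Series with input arm Z1: Z_in = Z1 + (Z3 || Z2) = 9.524 - j0.07012 Ω = 9.524∠-0.4° Ω.

Z = 9.524 - j0.07012 Ω = 9.524∠-0.4° Ω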